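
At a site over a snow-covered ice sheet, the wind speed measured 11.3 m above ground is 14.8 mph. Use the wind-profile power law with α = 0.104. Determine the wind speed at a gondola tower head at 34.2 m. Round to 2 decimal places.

Power-law profile: V₂ = V₁ · (z₂/z₁)^α
V₂ = 14.8 × (34.2/11.3)^0.104 = 14.8 × (3.0265)^0.104
    = 14.8 × 1.1221 = 16.6066 mph

16.61 mph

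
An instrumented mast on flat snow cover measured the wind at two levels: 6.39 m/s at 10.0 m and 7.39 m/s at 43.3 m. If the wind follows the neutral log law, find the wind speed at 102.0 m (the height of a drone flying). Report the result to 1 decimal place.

8.0 m/s

Log law: V ∝ ln(z/z₀). From the pair, with r = V₁/V₂ = 0.86468,
ln z₀ = (ln z₁ − r·ln z₂)/(1 − r) = (2.3026 − 0.86468×3.7682)/0.13532 = -7.0624 → z₀ = 0.0008567 m
V₃ = V₁ · ln(z₃/z₀)/ln(z₁/z₀) = 6.39 × 11.6874/9.3650 = 7.9746 m/s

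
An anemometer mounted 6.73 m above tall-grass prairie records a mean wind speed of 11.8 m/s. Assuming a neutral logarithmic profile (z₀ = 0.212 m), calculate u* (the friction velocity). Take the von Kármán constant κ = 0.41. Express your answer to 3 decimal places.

Log law: V(z) = (u*/κ) · ln(z/z₀) ⇒ u* = κ · V / ln(z/z₀)
u* = 0.41 × 11.8 / ln(6.73/0.212) = 0.41 × 11.8 / 3.4577
   = 4.8380 / 3.4577 = 1.3992 m/s

u* ≈ 1.399 m/s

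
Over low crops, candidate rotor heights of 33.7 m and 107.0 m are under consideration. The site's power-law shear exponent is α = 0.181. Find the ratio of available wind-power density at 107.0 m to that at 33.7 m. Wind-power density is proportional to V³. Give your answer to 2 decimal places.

1.87

Speed ratio: V_B/V_A = (z_B/z_A)^α = (107.0/33.7)^0.181 = (3.1751)^0.181 = 1.23259
Power-density ratio: P_B/P_A = (V_B/V_A)³ = (1.23259)³ = 1.87263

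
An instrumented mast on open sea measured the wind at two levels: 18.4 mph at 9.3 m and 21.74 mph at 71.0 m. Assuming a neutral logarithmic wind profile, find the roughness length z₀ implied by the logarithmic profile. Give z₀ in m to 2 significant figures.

Log law: V(z) ∝ ln(z/z₀). With r = V₁/V₂ = 18.4/21.74 = 0.84637,
r · ln(z₂/z₀) = ln(z₁/z₀) ⇒ ln z₀ = (ln z₁ − r·ln z₂)/(1 − r)
ln z₀ = (2.23001 − 0.84637×4.26268) / 0.15363 = -8.9679
z₀ = exp(-8.9679) = 0.0001274 m

z₀ ≈ 0.00013 m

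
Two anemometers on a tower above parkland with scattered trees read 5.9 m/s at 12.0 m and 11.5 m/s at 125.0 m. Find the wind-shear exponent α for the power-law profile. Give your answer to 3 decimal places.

α ≈ 0.285

Power law: V₂/V₁ = (z₂/z₁)^α ⇒ α = ln(V₂/V₁) / ln(z₂/z₁)
α = ln(11.5/5.9) / ln(125.0/12.0) = ln(1.9492) / ln(10.4167)
  = 0.66739 / 2.34341 = 0.28480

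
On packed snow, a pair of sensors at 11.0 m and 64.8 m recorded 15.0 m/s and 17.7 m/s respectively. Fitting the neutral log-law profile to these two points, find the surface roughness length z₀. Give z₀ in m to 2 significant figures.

z₀ ≈ 0.00058 m

Log law: V(z) ∝ ln(z/z₀). With r = V₁/V₂ = 15.0/17.7 = 0.84746,
r · ln(z₂/z₀) = ln(z₁/z₀) ⇒ ln z₀ = (ln z₁ − r·ln z₂)/(1 − r)
ln z₀ = (2.39790 − 0.84746×4.17131) / 0.15254 = -7.4544
z₀ = exp(-7.4544) = 0.0005789 m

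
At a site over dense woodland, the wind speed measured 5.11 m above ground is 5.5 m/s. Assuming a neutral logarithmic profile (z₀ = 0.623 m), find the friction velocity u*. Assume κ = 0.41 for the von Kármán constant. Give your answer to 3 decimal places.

Log law: V(z) = (u*/κ) · ln(z/z₀) ⇒ u* = κ · V / ln(z/z₀)
u* = 0.41 × 5.5 / ln(5.11/0.623) = 0.41 × 5.5 / 2.1044
   = 2.2550 / 2.1044 = 1.0716 m/s

u* ≈ 1.072 m/s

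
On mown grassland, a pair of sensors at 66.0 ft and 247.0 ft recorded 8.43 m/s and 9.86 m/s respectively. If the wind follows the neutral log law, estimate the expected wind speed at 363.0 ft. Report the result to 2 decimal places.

Log law: V ∝ ln(z/z₀). From the pair, with r = V₁/V₂ = 0.85497,
ln z₀ = (ln z₁ − r·ln z₂)/(1 − r) = (4.1897 − 0.85497×5.5094)/0.14503 = -3.5903 → z₀ = 0.02759 ft
V₃ = V₁ · ln(z₃/z₀)/ln(z₁/z₀) = 8.43 × 9.4847/7.7800 = 10.2772 m/s

10.28 m/s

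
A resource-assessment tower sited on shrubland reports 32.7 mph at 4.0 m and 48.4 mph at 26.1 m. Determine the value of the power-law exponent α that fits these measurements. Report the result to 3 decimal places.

Power law: V₂/V₁ = (z₂/z₁)^α ⇒ α = ln(V₂/V₁) / ln(z₂/z₁)
α = ln(48.4/32.7) / ln(26.1/4.0) = ln(1.4801) / ln(6.5250)
  = 0.39212 / 1.87564 = 0.20906

α ≈ 0.209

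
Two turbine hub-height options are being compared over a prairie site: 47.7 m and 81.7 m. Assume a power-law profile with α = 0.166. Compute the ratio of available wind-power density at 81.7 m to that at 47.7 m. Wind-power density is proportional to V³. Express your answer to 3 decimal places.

Speed ratio: V_B/V_A = (z_B/z_A)^α = (81.7/47.7)^0.166 = (1.7128)^0.166 = 1.09344
Power-density ratio: P_B/P_A = (V_B/V_A)³ = (1.09344)³ = 1.30733

1.307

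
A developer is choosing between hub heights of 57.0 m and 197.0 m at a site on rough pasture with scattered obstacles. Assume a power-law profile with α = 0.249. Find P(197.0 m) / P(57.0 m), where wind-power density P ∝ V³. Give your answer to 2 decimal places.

2.53

Speed ratio: V_B/V_A = (z_B/z_A)^α = (197.0/57.0)^0.249 = (3.4561)^0.249 = 1.36179
Power-density ratio: P_B/P_A = (V_B/V_A)³ = (1.36179)³ = 2.52539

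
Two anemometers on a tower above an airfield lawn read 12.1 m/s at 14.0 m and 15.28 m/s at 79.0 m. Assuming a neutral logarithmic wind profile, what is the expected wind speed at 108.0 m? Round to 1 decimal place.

Log law: V ∝ ln(z/z₀). From the pair, with r = V₁/V₂ = 0.79188,
ln z₀ = (ln z₁ − r·ln z₂)/(1 − r) = (2.6391 − 0.79188×4.3694)/0.20812 = -3.9451 → z₀ = 0.01935 m
V₃ = V₁ · ln(z₃/z₀)/ln(z₁/z₀) = 12.1 × 8.6273/6.5842 = 15.8546 m/s

15.9 m/s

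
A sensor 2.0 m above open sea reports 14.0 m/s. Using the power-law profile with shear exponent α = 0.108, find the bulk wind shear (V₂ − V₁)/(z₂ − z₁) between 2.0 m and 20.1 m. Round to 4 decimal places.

0.2189 m/s/m

Power law: V₂ = V₁ · (z₂/z₁)^α = 14.0 × (10.0500)^0.108 = 17.9623 m/s
ΔV/Δz = (17.9623 − 14.0)/(20.1 − 2.0) = 3.9623/18.1000 = 0.21891 m/s/m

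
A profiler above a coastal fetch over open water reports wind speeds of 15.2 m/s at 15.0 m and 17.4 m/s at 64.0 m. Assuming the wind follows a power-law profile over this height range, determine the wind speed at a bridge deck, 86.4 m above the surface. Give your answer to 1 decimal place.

First find α: α = ln(V₂/V₁)/ln(z₂/z₁) = ln(17.4/15.2)/ln(64.0/15.0) = 0.13517/1.45083 = 0.0932
Extrapolate from 64.0 m to 86.4 m: V₃ = 17.4 × (86.4/64.0)^0.0932 = 17.4 × 1.0284 = 17.8934 m/s

17.9 m/s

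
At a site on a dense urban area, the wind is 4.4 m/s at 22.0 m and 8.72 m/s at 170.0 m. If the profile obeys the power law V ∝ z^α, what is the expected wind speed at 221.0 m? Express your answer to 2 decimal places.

First find α: α = ln(V₂/V₁)/ln(z₂/z₁) = ln(8.72/4.4)/ln(170.0/22.0) = 0.68401/2.04476 = 0.3345
Extrapolate from 170.0 m to 221.0 m: V₃ = 8.72 × (221.0/170.0)^0.3345 = 8.72 × 1.0917 = 9.5199 m/s

9.52 m/s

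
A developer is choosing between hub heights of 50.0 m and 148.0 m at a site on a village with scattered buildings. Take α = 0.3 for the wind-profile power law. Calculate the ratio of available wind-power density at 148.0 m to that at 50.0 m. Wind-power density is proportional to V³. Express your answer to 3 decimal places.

2.656

Speed ratio: V_B/V_A = (z_B/z_A)^α = (148.0/50.0)^0.3 = (2.9600)^0.3 = 1.38480
Power-density ratio: P_B/P_A = (V_B/V_A)³ = (1.38480)³ = 2.65560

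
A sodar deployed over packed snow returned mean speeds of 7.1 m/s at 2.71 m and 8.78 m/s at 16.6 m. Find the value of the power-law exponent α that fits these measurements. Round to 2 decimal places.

α ≈ 0.12

Power law: V₂/V₁ = (z₂/z₁)^α ⇒ α = ln(V₂/V₁) / ln(z₂/z₁)
α = ln(8.78/7.1) / ln(16.6/2.71) = ln(1.2366) / ln(6.1255)
  = 0.21238 / 1.81245 = 0.11718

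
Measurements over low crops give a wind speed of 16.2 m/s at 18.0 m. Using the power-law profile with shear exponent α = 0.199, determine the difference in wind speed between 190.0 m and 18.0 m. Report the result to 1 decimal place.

Power law: V₂ = V₁ · (z₂/z₁)^α = 16.2 × (10.5556)^0.199 = 25.8933 m/s
ΔV = 25.8933 − 16.2 = 9.6933 m/s

9.7 m/s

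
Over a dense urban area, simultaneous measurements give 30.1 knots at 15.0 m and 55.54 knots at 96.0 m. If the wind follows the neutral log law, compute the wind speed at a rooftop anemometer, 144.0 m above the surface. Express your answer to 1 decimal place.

Log law: V ∝ ln(z/z₀). From the pair, with r = V₁/V₂ = 0.54195,
ln z₀ = (ln z₁ − r·ln z₂)/(1 − r) = (2.7081 − 0.54195×4.5643)/0.45805 = 0.5117 → z₀ = 1.668 m
V₃ = V₁ · ln(z₃/z₀)/ln(z₁/z₀) = 30.1 × 4.4581/2.1963 = 61.0968 knots

61.1 knots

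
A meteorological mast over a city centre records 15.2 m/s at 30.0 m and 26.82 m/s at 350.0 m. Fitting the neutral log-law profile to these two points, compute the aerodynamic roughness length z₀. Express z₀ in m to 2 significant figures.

Log law: V(z) ∝ ln(z/z₀). With r = V₁/V₂ = 15.2/26.82 = 0.56674,
r · ln(z₂/z₀) = ln(z₁/z₀) ⇒ ln z₀ = (ln z₁ − r·ln z₂)/(1 − r)
ln z₀ = (3.40120 − 0.56674×5.85793) / 0.43326 = 0.1876
z₀ = exp(0.1876) = 1.206 m

z₀ ≈ 1.2 m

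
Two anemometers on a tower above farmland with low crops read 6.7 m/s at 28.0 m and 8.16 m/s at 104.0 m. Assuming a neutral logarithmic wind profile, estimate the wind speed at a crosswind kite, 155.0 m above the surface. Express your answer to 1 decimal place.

Log law: V ∝ ln(z/z₀). From the pair, with r = V₁/V₂ = 0.82108,
ln z₀ = (ln z₁ − r·ln z₂)/(1 − r) = (3.3322 − 0.82108×4.6444)/0.17892 = -2.6895 → z₀ = 0.06792 m
V₃ = V₁ · ln(z₃/z₀)/ln(z₁/z₀) = 6.7 × 7.7329/6.0217 = 8.6040 m/s

8.6 m/s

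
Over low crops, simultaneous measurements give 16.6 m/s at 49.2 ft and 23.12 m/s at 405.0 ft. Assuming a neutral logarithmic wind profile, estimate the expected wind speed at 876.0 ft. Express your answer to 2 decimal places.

25.51 m/s

Log law: V ∝ ln(z/z₀). From the pair, with r = V₁/V₂ = 0.71799,
ln z₀ = (ln z₁ − r·ln z₂)/(1 − r) = (3.8959 − 0.71799×6.0039)/0.28201 = -1.4711 → z₀ = 0.2297 ft
V₃ = V₁ · ln(z₃/z₀)/ln(z₁/z₀) = 16.6 × 8.2464/5.3670 = 25.5062 m/s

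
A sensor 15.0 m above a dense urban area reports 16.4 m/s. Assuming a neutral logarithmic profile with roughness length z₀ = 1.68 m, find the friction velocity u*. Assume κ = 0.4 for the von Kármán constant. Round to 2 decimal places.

u* ≈ 3.00 m/s

Log law: V(z) = (u*/κ) · ln(z/z₀) ⇒ u* = κ · V / ln(z/z₀)
u* = 0.4 × 16.4 / ln(15.0/1.68) = 0.4 × 16.4 / 2.1893
   = 6.5600 / 2.1893 = 2.9965 m/s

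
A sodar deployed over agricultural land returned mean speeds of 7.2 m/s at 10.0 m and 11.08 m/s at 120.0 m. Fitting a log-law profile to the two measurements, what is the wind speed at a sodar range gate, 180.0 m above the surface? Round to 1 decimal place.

11.7 m/s

Log law: V ∝ ln(z/z₀). From the pair, with r = V₁/V₂ = 0.64982,
ln z₀ = (ln z₁ − r·ln z₂)/(1 − r) = (2.3026 − 0.64982×4.7875)/0.35018 = -2.3086 → z₀ = 0.09940 m
V₃ = V₁ · ln(z₃/z₀)/ln(z₁/z₀) = 7.2 × 7.5015/4.6112 = 11.7131 m/s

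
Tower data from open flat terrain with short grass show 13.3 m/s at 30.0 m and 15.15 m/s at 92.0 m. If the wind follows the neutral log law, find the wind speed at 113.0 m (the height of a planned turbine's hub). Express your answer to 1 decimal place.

Log law: V ∝ ln(z/z₀). From the pair, with r = V₁/V₂ = 0.87789,
ln z₀ = (ln z₁ − r·ln z₂)/(1 − r) = (3.4012 − 0.87789×4.5218)/0.12211 = -4.6549 → z₀ = 0.009514 m
V₃ = V₁ · ln(z₃/z₀)/ln(z₁/z₀) = 13.3 × 9.3823/8.0561 = 15.4894 m/s

15.5 m/s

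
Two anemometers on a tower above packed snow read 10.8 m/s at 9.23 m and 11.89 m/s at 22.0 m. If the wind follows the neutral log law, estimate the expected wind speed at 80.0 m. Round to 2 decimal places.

13.51 m/s

Log law: V ∝ ln(z/z₀). From the pair, with r = V₁/V₂ = 0.90833,
ln z₀ = (ln z₁ − r·ln z₂)/(1 − r) = (2.2225 − 0.90833×3.0910)/0.09167 = -6.3837 → z₀ = 0.001689 m
V₃ = V₁ · ln(z₃/z₀)/ln(z₁/z₀) = 10.8 × 10.7657/8.6061 = 13.5101 m/s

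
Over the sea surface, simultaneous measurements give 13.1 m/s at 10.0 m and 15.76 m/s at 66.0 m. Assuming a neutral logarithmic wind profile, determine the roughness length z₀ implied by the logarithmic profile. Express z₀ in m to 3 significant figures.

z₀ ≈ 0.000920 m

Log law: V(z) ∝ ln(z/z₀). With r = V₁/V₂ = 13.1/15.76 = 0.83122,
r · ln(z₂/z₀) = ln(z₁/z₀) ⇒ ln z₀ = (ln z₁ − r·ln z₂)/(1 − r)
ln z₀ = (2.30259 − 0.83122×4.18965) / 0.16878 = -6.9909
z₀ = exp(-6.9909) = 0.0009202 m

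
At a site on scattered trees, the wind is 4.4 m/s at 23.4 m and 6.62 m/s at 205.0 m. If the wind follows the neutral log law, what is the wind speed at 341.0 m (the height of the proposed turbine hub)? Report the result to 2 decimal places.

7.14 m/s

Log law: V ∝ ln(z/z₀). From the pair, with r = V₁/V₂ = 0.66465,
ln z₀ = (ln z₁ − r·ln z₂)/(1 − r) = (3.1527 − 0.66465×5.3230)/0.33535 = -1.1487 → z₀ = 0.3170 m
V₃ = V₁ · ln(z₃/z₀)/ln(z₁/z₀) = 4.4 × 6.9806/4.3014 = 7.1405 m/s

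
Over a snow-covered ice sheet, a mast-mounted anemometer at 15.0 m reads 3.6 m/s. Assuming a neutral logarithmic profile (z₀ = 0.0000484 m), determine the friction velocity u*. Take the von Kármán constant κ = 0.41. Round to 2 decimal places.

Log law: V(z) = (u*/κ) · ln(z/z₀) ⇒ u* = κ · V / ln(z/z₀)
u* = 0.41 × 3.6 / ln(15.0/0.0000484) = 0.41 × 3.6 / 12.6441
   = 1.4760 / 12.6441 = 0.1167 m/s

u* ≈ 0.12 m/s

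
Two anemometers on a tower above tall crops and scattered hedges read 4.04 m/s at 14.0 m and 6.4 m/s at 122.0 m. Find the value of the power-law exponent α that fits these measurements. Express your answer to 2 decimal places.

α ≈ 0.21

Power law: V₂/V₁ = (z₂/z₁)^α ⇒ α = ln(V₂/V₁) / ln(z₂/z₁)
α = ln(6.4/4.04) / ln(122.0/14.0) = ln(1.5842) / ln(8.7143)
  = 0.46005 / 2.16496 = 0.21250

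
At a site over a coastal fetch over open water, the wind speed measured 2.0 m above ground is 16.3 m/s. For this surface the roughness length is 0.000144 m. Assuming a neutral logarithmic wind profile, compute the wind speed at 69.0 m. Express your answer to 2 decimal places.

22.35 m/s

Log law: V(z) ∝ ln(z/z₀), so V₂/V₁ = ln(z₂/z₀) / ln(z₁/z₀).
ln(69.0/0.000144) = 13.0798, ln(2.0/0.000144) = 9.5388
V₂ = 16.3 × 13.0798/9.5388 = 16.3 × 1.3712 = 22.3508 m/s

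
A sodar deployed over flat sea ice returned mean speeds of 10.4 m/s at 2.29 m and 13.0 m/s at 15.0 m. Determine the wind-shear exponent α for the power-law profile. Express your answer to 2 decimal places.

Power law: V₂/V₁ = (z₂/z₁)^α ⇒ α = ln(V₂/V₁) / ln(z₂/z₁)
α = ln(13.0/10.4) / ln(15.0/2.29) = ln(1.2500) / ln(6.5502)
  = 0.22314 / 1.87950 = 0.11873

α ≈ 0.12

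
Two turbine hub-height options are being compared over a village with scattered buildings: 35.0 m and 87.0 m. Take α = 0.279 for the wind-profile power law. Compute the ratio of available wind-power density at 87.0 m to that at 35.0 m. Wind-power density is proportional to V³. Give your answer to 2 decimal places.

2.14

Speed ratio: V_B/V_A = (z_B/z_A)^α = (87.0/35.0)^0.279 = (2.4857)^0.279 = 1.28923
Power-density ratio: P_B/P_A = (V_B/V_A)³ = (1.28923)³ = 2.14285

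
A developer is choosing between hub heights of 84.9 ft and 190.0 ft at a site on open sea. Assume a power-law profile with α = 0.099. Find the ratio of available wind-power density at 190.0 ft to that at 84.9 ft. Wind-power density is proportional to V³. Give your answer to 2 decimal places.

1.27

Speed ratio: V_B/V_A = (z_B/z_A)^α = (190.0/84.9)^0.099 = (2.2379)^0.099 = 1.08302
Power-density ratio: P_B/P_A = (V_B/V_A)³ = (1.08302)³ = 1.27029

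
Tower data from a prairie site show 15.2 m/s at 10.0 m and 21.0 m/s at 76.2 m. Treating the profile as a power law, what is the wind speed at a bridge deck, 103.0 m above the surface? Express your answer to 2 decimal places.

First find α: α = ln(V₂/V₁)/ln(z₂/z₁) = ln(21.0/15.2)/ln(76.2/10.0) = 0.32323/2.03078 = 0.1592
Extrapolate from 76.2 m to 103.0 m: V₃ = 21.0 × (103.0/76.2)^0.1592 = 21.0 × 1.0491 = 22.0319 m/s

22.03 m/s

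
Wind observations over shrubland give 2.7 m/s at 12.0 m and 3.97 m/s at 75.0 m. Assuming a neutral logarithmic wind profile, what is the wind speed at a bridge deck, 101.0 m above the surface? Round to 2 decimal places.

4.18 m/s

Log law: V ∝ ln(z/z₀). From the pair, with r = V₁/V₂ = 0.68010,
ln z₀ = (ln z₁ − r·ln z₂)/(1 − r) = (2.4849 − 0.68010×4.3175)/0.31990 = -1.4111 → z₀ = 0.2439 m
V₃ = V₁ · ln(z₃/z₀)/ln(z₁/z₀) = 2.7 × 6.0263/3.8960 = 4.1763 m/s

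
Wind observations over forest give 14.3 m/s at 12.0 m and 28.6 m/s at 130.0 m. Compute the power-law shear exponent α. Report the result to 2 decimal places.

α ≈ 0.29

Power law: V₂/V₁ = (z₂/z₁)^α ⇒ α = ln(V₂/V₁) / ln(z₂/z₁)
α = ln(28.6/14.3) / ln(130.0/12.0) = ln(2.0000) / ln(10.8333)
  = 0.69315 / 2.38263 = 0.29092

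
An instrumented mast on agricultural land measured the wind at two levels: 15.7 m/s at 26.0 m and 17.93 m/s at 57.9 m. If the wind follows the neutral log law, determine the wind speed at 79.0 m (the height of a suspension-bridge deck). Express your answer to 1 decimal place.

Log law: V ∝ ln(z/z₀). From the pair, with r = V₁/V₂ = 0.87563,
ln z₀ = (ln z₁ − r·ln z₂)/(1 − r) = (3.2581 − 0.87563×4.0587)/0.12437 = -2.3786 → z₀ = 0.09268 m
V₃ = V₁ · ln(z₃/z₀)/ln(z₁/z₀) = 15.7 × 6.7480/5.6367 = 18.7955 m/s

18.8 m/s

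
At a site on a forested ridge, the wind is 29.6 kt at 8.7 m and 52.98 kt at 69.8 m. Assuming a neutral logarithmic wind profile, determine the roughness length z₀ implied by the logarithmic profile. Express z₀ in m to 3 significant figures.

Log law: V(z) ∝ ln(z/z₀). With r = V₁/V₂ = 29.6/52.98 = 0.55870,
r · ln(z₂/z₀) = ln(z₁/z₀) ⇒ ln z₀ = (ln z₁ − r·ln z₂)/(1 − r)
ln z₀ = (2.16332 − 0.55870×4.24563) / 0.44130 = -0.4730
z₀ = exp(-0.4730) = 0.6232 m

z₀ ≈ 0.623 m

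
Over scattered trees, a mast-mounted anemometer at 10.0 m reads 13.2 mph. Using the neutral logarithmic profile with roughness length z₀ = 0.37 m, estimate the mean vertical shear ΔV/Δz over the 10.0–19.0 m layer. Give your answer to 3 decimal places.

0.286 mph/m

Log law: V₂ = V₁ · ln(z₂/z₀)/ln(z₁/z₀) = 13.2 × 3.9387/3.2968 = 15.7699 mph
ΔV/Δz = (15.7699 − 13.2)/(19.0 − 10.0) = 2.5699/9.0000 = 0.28554 mph/m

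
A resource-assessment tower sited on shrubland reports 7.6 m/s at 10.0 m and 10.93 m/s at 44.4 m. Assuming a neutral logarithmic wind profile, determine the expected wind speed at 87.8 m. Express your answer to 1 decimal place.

Log law: V ∝ ln(z/z₀). From the pair, with r = V₁/V₂ = 0.69533,
ln z₀ = (ln z₁ − r·ln z₂)/(1 − r) = (2.3026 − 0.69533×3.7932)/0.30467 = -1.0995 → z₀ = 0.3330 m
V₃ = V₁ · ln(z₃/z₀)/ln(z₁/z₀) = 7.6 × 5.5746/3.4021 = 12.4531 m/s

12.5 m/s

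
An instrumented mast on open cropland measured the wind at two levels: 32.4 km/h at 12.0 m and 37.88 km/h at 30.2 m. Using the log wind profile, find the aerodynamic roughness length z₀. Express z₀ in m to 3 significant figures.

Log law: V(z) ∝ ln(z/z₀). With r = V₁/V₂ = 32.4/37.88 = 0.85533,
r · ln(z₂/z₀) = ln(z₁/z₀) ⇒ ln z₀ = (ln z₁ − r·ln z₂)/(1 − r)
ln z₀ = (2.48491 − 0.85533×3.40784) / 0.14467 = -2.9719
z₀ = exp(-2.9719) = 0.05121 m

z₀ ≈ 0.0512 m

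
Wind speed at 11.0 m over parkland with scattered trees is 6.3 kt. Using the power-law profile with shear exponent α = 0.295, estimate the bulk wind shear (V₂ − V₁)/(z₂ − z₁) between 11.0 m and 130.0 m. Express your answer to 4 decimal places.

Power law: V₂ = V₁ · (z₂/z₁)^α = 6.3 × (11.8182)^0.295 = 13.0540 kt
ΔV/Δz = (13.0540 − 6.3)/(130.0 − 11.0) = 6.7540/119.0000 = 0.05676 kt/m

0.0568 kt/m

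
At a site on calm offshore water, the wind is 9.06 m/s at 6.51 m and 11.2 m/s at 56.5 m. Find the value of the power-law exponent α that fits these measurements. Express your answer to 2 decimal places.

Power law: V₂/V₁ = (z₂/z₁)^α ⇒ α = ln(V₂/V₁) / ln(z₂/z₁)
α = ln(11.2/9.06) / ln(56.5/6.51) = ln(1.2362) / ln(8.6790)
  = 0.21204 / 2.16090 = 0.09813

α ≈ 0.10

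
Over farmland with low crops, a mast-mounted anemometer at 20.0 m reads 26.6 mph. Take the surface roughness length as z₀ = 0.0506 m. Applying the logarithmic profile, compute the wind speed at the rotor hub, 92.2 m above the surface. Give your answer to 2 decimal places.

Log law: V(z) ∝ ln(z/z₀), so V₂/V₁ = ln(z₂/z₀) / ln(z₁/z₀).
ln(92.2/0.0506) = 7.5078, ln(20.0/0.0506) = 5.9795
V₂ = 26.6 × 7.5078/5.9795 = 26.6 × 1.2556 = 33.3983 mph

33.40 mph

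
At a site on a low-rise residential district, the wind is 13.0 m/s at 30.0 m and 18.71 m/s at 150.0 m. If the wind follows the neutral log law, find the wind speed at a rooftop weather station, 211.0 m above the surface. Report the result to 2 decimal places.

19.92 m/s

Log law: V ∝ ln(z/z₀). From the pair, with r = V₁/V₂ = 0.69482,
ln z₀ = (ln z₁ − r·ln z₂)/(1 − r) = (3.4012 − 0.69482×5.0106)/0.30518 = -0.2630 → z₀ = 0.7687 m
V₃ = V₁ · ln(z₃/z₀)/ln(z₁/z₀) = 13.0 × 5.6149/3.6642 = 19.9206 m/s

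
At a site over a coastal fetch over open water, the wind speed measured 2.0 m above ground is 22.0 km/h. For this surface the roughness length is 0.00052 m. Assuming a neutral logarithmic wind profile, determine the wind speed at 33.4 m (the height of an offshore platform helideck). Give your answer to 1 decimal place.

Log law: V(z) ∝ ln(z/z₀), so V₂/V₁ = ln(z₂/z₀) / ln(z₁/z₀).
ln(33.4/0.00052) = 11.0702, ln(2.0/0.00052) = 8.2548
V₂ = 22.0 × 11.0702/8.2548 = 22.0 × 1.3411 = 29.5034 km/h

29.5 km/h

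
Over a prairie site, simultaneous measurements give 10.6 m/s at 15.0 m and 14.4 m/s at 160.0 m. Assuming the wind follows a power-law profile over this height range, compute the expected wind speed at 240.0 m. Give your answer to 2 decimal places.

First find α: α = ln(V₂/V₁)/ln(z₂/z₁) = ln(14.4/10.6)/ln(160.0/15.0) = 0.30637/2.36712 = 0.1294
Extrapolate from 160.0 m to 240.0 m: V₃ = 14.4 × (240.0/160.0)^0.1294 = 14.4 × 1.0539 = 15.1759 m/s

15.18 m/s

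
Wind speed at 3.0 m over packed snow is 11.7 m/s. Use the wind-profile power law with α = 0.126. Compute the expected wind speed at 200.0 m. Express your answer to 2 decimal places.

19.86 m/s

Power-law profile: V₂ = V₁ · (z₂/z₁)^α
V₂ = 11.7 × (200.0/3.0)^0.126 = 11.7 × (66.6667)^0.126
    = 11.7 × 1.6975 = 19.8609 m/s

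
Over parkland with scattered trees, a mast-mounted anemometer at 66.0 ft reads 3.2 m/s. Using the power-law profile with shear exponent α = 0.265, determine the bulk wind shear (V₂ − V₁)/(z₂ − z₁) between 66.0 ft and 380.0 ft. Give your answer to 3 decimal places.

0.006 m/s/ft

Power law: V₂ = V₁ · (z₂/z₁)^α = 3.2 × (5.7576)^0.265 = 5.0888 m/s
ΔV/Δz = (5.0888 − 3.2)/(380.0 − 66.0) = 1.8888/314.0000 = 0.00602 m/s/ft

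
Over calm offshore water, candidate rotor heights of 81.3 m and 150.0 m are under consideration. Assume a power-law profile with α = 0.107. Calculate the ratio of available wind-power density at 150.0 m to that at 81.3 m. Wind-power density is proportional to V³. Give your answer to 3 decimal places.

Speed ratio: V_B/V_A = (z_B/z_A)^α = (150.0/81.3)^0.107 = (1.8450)^0.107 = 1.06773
Power-density ratio: P_B/P_A = (V_B/V_A)³ = (1.06773)³ = 1.21727

1.217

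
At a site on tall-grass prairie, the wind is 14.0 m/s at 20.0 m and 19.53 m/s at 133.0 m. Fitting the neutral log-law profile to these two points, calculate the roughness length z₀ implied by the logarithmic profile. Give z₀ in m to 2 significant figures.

z₀ ≈ 0.17 m

Log law: V(z) ∝ ln(z/z₀). With r = V₁/V₂ = 14.0/19.53 = 0.71685,
r · ln(z₂/z₀) = ln(z₁/z₀) ⇒ ln z₀ = (ln z₁ − r·ln z₂)/(1 − r)
ln z₀ = (2.99573 − 0.71685×4.89035) / 0.28315 = -1.8008
z₀ = exp(-1.8008) = 0.1652 m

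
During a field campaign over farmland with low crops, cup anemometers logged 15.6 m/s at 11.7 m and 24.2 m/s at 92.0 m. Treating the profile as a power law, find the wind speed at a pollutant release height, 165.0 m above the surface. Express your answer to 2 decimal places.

First find α: α = ln(V₂/V₁)/ln(z₂/z₁) = ln(24.2/15.6)/ln(92.0/11.7) = 0.43908/2.06220 = 0.2129
Extrapolate from 92.0 m to 165.0 m: V₃ = 24.2 × (165.0/92.0)^0.2129 = 24.2 × 1.1324 = 27.4051 m/s

27.41 m/s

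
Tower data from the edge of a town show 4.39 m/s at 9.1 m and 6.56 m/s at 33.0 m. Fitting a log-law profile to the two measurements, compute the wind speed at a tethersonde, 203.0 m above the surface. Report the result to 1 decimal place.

9.6 m/s

Log law: V ∝ ln(z/z₀). From the pair, with r = V₁/V₂ = 0.66921,
ln z₀ = (ln z₁ − r·ln z₂)/(1 − r) = (2.2083 − 0.66921×3.4965)/0.33079 = -0.3979 → z₀ = 0.6717 m
V₃ = V₁ · ln(z₃/z₀)/ln(z₁/z₀) = 4.39 × 5.7111/2.6061 = 9.6202 m/s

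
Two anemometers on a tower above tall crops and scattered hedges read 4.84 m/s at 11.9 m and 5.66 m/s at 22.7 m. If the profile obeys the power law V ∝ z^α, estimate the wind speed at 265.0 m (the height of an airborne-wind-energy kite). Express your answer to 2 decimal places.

First find α: α = ln(V₂/V₁)/ln(z₂/z₁) = ln(5.66/4.84)/ln(22.7/11.9) = 0.15651/0.64583 = 0.2423
Extrapolate from 22.7 m to 265.0 m: V₃ = 5.66 × (265.0/22.7)^0.2423 = 5.66 × 1.8140 = 10.2671 m/s

10.27 m/s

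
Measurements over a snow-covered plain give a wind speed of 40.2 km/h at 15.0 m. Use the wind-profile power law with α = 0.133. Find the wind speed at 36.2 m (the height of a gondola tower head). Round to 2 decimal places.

Power-law profile: V₂ = V₁ · (z₂/z₁)^α
V₂ = 40.2 × (36.2/15.0)^0.133 = 40.2 × (2.4133)^0.133
    = 40.2 × 1.1243 = 45.1975 km/h

45.20 km/h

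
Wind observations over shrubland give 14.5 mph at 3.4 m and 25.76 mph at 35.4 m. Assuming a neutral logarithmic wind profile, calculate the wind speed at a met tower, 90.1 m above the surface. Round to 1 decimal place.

Log law: V ∝ ln(z/z₀). From the pair, with r = V₁/V₂ = 0.56289,
ln z₀ = (ln z₁ − r·ln z₂)/(1 − r) = (1.2238 − 0.56289×3.5667)/0.43711 = -1.7933 → z₀ = 0.1664 m
V₃ = V₁ · ln(z₃/z₀)/ln(z₁/z₀) = 14.5 × 6.2942/3.0171 = 30.2497 mph

30.2 mph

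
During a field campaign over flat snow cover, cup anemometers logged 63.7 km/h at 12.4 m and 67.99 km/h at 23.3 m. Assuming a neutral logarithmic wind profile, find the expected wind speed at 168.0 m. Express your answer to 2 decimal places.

81.43 km/h

Log law: V ∝ ln(z/z₀). From the pair, with r = V₁/V₂ = 0.93690,
ln z₀ = (ln z₁ − r·ln z₂)/(1 − r) = (2.5177 − 0.93690×3.1485)/0.06310 = -6.8481 → z₀ = 0.001061 m
V₃ = V₁ · ln(z₃/z₀)/ln(z₁/z₀) = 63.7 × 11.9721/9.3658 = 81.4261 km/h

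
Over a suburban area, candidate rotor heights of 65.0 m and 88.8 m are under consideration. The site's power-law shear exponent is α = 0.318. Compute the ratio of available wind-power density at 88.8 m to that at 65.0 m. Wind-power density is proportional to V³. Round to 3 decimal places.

1.347

Speed ratio: V_B/V_A = (z_B/z_A)^α = (88.8/65.0)^0.318 = (1.3662)^0.318 = 1.10430
Power-density ratio: P_B/P_A = (V_B/V_A)³ = (1.10430)³ = 1.34669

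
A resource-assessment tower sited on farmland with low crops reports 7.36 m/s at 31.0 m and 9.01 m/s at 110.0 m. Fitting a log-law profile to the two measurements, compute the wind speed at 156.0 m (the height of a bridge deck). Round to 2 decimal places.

Log law: V ∝ ln(z/z₀). From the pair, with r = V₁/V₂ = 0.81687,
ln z₀ = (ln z₁ − r·ln z₂)/(1 − r) = (3.4340 − 0.81687×4.7005)/0.18313 = -2.2153 → z₀ = 0.1091 m
V₃ = V₁ · ln(z₃/z₀)/ln(z₁/z₀) = 7.36 × 7.2652/5.6493 = 9.4652 m/s

9.47 m/s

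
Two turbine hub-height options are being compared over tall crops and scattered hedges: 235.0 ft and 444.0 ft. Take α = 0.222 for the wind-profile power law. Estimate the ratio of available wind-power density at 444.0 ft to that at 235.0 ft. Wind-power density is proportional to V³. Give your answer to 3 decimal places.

Speed ratio: V_B/V_A = (z_B/z_A)^α = (444.0/235.0)^0.222 = (1.8894)^0.222 = 1.15171
Power-density ratio: P_B/P_A = (V_B/V_A)³ = (1.15171)³ = 1.52766

1.528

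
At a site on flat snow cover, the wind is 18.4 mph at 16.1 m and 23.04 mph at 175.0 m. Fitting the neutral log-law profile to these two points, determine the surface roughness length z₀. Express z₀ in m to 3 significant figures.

z₀ ≈ 0.00125 m

Log law: V(z) ∝ ln(z/z₀). With r = V₁/V₂ = 18.4/23.04 = 0.79861,
r · ln(z₂/z₀) = ln(z₁/z₀) ⇒ ln z₀ = (ln z₁ − r·ln z₂)/(1 − r)
ln z₀ = (2.77882 − 0.79861×5.16479) / 0.20139 = -6.6828
z₀ = exp(-6.6828) = 0.001252 m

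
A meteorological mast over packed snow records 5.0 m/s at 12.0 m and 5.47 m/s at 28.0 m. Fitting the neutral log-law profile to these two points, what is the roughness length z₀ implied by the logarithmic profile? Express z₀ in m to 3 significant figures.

z₀ ≈ 0.00146 m

Log law: V(z) ∝ ln(z/z₀). With r = V₁/V₂ = 5.0/5.47 = 0.91408,
r · ln(z₂/z₀) = ln(z₁/z₀) ⇒ ln z₀ = (ln z₁ − r·ln z₂)/(1 − r)
ln z₀ = (2.48491 − 0.91408×3.33220) / 0.08592 = -6.5289
z₀ = exp(-6.5289) = 0.001461 m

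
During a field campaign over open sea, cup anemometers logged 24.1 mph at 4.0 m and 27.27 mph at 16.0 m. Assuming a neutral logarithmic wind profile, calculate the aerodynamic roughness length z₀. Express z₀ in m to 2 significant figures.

Log law: V(z) ∝ ln(z/z₀). With r = V₁/V₂ = 24.1/27.27 = 0.88376,
r · ln(z₂/z₀) = ln(z₁/z₀) ⇒ ln z₀ = (ln z₁ − r·ln z₂)/(1 − r)
ln z₀ = (1.38629 − 0.88376×2.77259) / 0.11624 = -9.1530
z₀ = exp(-9.1530) = 0.0001059 m

z₀ ≈ 0.00011 m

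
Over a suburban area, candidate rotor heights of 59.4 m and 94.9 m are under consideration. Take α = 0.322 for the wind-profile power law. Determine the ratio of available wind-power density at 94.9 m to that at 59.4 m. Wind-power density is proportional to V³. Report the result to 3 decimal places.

Speed ratio: V_B/V_A = (z_B/z_A)^α = (94.9/59.4)^0.322 = (1.5976)^0.322 = 1.16284
Power-density ratio: P_B/P_A = (V_B/V_A)³ = (1.16284)³ = 1.57239

1.572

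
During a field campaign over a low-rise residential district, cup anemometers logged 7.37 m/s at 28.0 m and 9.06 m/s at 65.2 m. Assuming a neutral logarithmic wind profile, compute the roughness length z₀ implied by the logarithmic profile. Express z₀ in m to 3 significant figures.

Log law: V(z) ∝ ln(z/z₀). With r = V₁/V₂ = 7.37/9.06 = 0.81347,
r · ln(z₂/z₀) = ln(z₁/z₀) ⇒ ln z₀ = (ln z₁ − r·ln z₂)/(1 − r)
ln z₀ = (3.33220 − 0.81347×4.17746) / 0.18653 = -0.3539
z₀ = exp(-0.3539) = 0.7019 m

z₀ ≈ 0.702 m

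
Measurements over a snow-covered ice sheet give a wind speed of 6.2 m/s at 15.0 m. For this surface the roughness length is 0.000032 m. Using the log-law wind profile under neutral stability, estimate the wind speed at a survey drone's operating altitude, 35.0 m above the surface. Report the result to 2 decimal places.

6.60 m/s

Log law: V(z) ∝ ln(z/z₀), so V₂/V₁ = ln(z₂/z₀) / ln(z₁/z₀).
ln(35.0/0.000032) = 13.9051, ln(15.0/0.000032) = 13.0578
V₂ = 6.2 × 13.9051/13.0578 = 6.2 × 1.0649 = 6.6023 m/s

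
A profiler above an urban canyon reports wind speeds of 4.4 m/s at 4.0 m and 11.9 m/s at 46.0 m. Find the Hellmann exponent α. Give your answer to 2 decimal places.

Power law: V₂/V₁ = (z₂/z₁)^α ⇒ α = ln(V₂/V₁) / ln(z₂/z₁)
α = ln(11.9/4.4) / ln(46.0/4.0) = ln(2.7045) / ln(11.5000)
  = 0.99493 / 2.44235 = 0.40737

α ≈ 0.41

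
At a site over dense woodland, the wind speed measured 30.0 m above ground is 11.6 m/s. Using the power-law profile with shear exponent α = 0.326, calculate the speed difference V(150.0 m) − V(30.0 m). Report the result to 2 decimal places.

8.00 m/s

Power law: V₂ = V₁ · (z₂/z₁)^α = 11.6 × (5.0000)^0.326 = 19.6030 m/s
ΔV = 19.6030 − 11.6 = 8.0030 m/s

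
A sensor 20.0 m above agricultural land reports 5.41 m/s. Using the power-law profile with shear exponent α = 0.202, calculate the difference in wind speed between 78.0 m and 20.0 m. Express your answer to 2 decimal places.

1.71 m/s

Power law: V₂ = V₁ · (z₂/z₁)^α = 5.41 × (3.9000)^0.202 = 7.1218 m/s
ΔV = 7.1218 − 5.41 = 1.7118 m/s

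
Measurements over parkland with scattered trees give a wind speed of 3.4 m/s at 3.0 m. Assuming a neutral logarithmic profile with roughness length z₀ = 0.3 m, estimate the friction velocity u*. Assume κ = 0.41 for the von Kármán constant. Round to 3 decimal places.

Log law: V(z) = (u*/κ) · ln(z/z₀) ⇒ u* = κ · V / ln(z/z₀)
u* = 0.41 × 3.4 / ln(3.0/0.3) = 0.41 × 3.4 / 2.3026
   = 1.3940 / 2.3026 = 0.6054 m/s

u* ≈ 0.605 m/s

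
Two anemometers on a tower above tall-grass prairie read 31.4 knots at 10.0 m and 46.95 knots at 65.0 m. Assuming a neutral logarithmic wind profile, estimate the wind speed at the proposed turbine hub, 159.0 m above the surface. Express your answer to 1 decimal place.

Log law: V ∝ ln(z/z₀). From the pair, with r = V₁/V₂ = 0.66880,
ln z₀ = (ln z₁ − r·ln z₂)/(1 − r) = (2.3026 − 0.66880×4.1744)/0.33120 = -1.4771 → z₀ = 0.2283 m
V₃ = V₁ · ln(z₃/z₀)/ln(z₁/z₀) = 31.4 × 6.5460/3.7797 = 54.3812 knots

54.4 knots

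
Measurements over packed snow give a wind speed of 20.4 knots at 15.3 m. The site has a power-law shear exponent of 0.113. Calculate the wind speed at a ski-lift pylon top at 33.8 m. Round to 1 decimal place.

22.3 knots

Power-law profile: V₂ = V₁ · (z₂/z₁)^α
V₂ = 20.4 × (33.8/15.3)^0.113 = 20.4 × (2.2092)^0.113
    = 20.4 × 1.0937 = 22.3114 knots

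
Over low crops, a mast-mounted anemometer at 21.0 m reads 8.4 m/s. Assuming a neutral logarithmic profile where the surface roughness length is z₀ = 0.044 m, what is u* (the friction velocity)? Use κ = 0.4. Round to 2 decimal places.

u* ≈ 0.54 m/s

Log law: V(z) = (u*/κ) · ln(z/z₀) ⇒ u* = κ · V / ln(z/z₀)
u* = 0.4 × 8.4 / ln(21.0/0.044) = 0.4 × 8.4 / 6.1681
   = 3.3600 / 6.1681 = 0.5447 m/s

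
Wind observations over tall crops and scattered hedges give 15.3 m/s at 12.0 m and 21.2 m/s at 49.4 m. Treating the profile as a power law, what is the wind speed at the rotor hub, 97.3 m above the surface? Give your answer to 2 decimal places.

24.78 m/s

First find α: α = ln(V₂/V₁)/ln(z₂/z₁) = ln(21.2/15.3)/ln(49.4/12.0) = 0.32615/1.41504 = 0.2305
Extrapolate from 49.4 m to 97.3 m: V₃ = 21.2 × (97.3/49.4)^0.2305 = 21.2 × 1.1691 = 24.7849 m/s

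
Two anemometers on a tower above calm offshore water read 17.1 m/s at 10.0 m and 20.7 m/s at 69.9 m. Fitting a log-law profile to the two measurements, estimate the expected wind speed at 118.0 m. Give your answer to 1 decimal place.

21.7 m/s

Log law: V ∝ ln(z/z₀). From the pair, with r = V₁/V₂ = 0.82609,
ln z₀ = (ln z₁ − r·ln z₂)/(1 − r) = (2.3026 − 0.82609×4.2471)/0.17391 = -6.9337 → z₀ = 0.0009744 m
V₃ = V₁ · ln(z₃/z₀)/ln(z₁/z₀) = 17.1 × 11.7044/9.2363 = 21.6694 m/s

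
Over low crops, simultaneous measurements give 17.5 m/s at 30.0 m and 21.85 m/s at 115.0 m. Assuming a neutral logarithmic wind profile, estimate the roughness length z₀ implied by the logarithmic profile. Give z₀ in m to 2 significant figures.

Log law: V(z) ∝ ln(z/z₀). With r = V₁/V₂ = 17.5/21.85 = 0.80092,
r · ln(z₂/z₀) = ln(z₁/z₀) ⇒ ln z₀ = (ln z₁ − r·ln z₂)/(1 − r)
ln z₀ = (3.40120 − 0.80092×4.74493) / 0.19908 = -2.0046
z₀ = exp(-2.0046) = 0.1347 m

z₀ ≈ 0.13 m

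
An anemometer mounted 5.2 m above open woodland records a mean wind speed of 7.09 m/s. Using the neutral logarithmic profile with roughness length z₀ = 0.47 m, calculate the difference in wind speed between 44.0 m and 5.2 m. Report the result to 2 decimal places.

Log law: V₂ = V₁ · ln(z₂/z₀)/ln(z₁/z₀) = 7.09 × 4.5392/2.4037 = 13.3891 m/s
ΔV = 13.3891 − 7.09 = 6.2991 m/s

6.30 m/s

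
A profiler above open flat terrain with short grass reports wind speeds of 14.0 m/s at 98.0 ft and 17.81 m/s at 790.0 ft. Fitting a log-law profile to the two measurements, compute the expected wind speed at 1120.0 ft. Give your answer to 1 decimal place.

Log law: V ∝ ln(z/z₀). From the pair, with r = V₁/V₂ = 0.78608,
ln z₀ = (ln z₁ − r·ln z₂)/(1 − r) = (4.5850 − 0.78608×6.6720)/0.21392 = -3.0840 → z₀ = 0.04577 ft
V₃ = V₁ · ln(z₃/z₀)/ln(z₁/z₀) = 14.0 × 10.1051/7.6690 = 18.4472 m/s

18.4 m/s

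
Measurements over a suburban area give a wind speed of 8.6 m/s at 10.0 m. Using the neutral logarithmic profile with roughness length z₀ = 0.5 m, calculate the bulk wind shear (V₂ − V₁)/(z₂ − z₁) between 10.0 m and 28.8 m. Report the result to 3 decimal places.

Log law: V₂ = V₁ · ln(z₂/z₀)/ln(z₁/z₀) = 8.6 × 4.0535/2.9957 = 11.6367 m/s
ΔV/Δz = (11.6367 − 8.6)/(28.8 − 10.0) = 3.0367/18.8000 = 0.16152 m/s/m

0.162 m/s/m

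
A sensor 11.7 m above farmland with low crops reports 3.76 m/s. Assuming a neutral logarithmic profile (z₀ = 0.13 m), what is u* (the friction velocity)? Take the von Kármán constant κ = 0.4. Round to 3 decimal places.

u* ≈ 0.334 m/s

Log law: V(z) = (u*/κ) · ln(z/z₀) ⇒ u* = κ · V / ln(z/z₀)
u* = 0.4 × 3.76 / ln(11.7/0.13) = 0.4 × 3.76 / 4.4998
   = 1.5040 / 4.4998 = 0.3342 m/s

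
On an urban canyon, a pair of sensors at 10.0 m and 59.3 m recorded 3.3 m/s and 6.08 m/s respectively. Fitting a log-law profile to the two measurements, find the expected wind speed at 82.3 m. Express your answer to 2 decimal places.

6.59 m/s

Log law: V ∝ ln(z/z₀). From the pair, with r = V₁/V₂ = 0.54276,
ln z₀ = (ln z₁ − r·ln z₂)/(1 − r) = (2.3026 − 0.54276×4.0826)/0.45724 = 0.1896 → z₀ = 1.209 m
V₃ = V₁ · ln(z₃/z₀)/ln(z₁/z₀) = 3.3 × 4.2208/2.1130 = 6.5919 m/s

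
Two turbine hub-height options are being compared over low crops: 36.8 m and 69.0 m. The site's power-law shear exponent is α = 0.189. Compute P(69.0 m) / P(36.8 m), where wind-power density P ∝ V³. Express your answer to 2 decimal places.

1.43

Speed ratio: V_B/V_A = (z_B/z_A)^α = (69.0/36.8)^0.189 = (1.8750)^0.189 = 1.12615
Power-density ratio: P_B/P_A = (V_B/V_A)³ = (1.12615)³ = 1.42821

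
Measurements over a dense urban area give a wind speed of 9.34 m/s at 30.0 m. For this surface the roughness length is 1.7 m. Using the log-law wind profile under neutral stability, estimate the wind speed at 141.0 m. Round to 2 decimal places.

Log law: V(z) ∝ ln(z/z₀), so V₂/V₁ = ln(z₂/z₀) / ln(z₁/z₀).
ln(141.0/1.7) = 4.4181, ln(30.0/1.7) = 2.8706
V₂ = 9.34 × 4.4181/2.8706 = 9.34 × 1.5391 = 14.3753 m/s

14.38 m/s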